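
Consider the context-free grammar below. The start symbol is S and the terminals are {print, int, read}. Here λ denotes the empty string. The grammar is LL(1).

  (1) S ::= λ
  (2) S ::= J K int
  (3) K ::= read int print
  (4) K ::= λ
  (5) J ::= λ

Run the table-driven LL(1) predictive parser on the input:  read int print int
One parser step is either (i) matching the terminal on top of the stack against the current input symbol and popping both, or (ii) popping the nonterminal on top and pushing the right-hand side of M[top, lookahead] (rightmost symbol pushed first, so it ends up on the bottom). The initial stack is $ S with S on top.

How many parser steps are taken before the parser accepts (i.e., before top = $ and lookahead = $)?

7

     Stack                 Input                 Action
  1  $ S                   read int print int $  expand S ::= J K int
  2  $ int K J             read int print int $  expand J ::= λ
  3  $ int K               read int print int $  expand K ::= read int print
  4  $ int print int read  read int print int $  match read
  5  $ int print int       int print int $       match int
  6  $ int print           print int $           match print
  7  $ int                 int $                 match int
Accept reached after 7 steps.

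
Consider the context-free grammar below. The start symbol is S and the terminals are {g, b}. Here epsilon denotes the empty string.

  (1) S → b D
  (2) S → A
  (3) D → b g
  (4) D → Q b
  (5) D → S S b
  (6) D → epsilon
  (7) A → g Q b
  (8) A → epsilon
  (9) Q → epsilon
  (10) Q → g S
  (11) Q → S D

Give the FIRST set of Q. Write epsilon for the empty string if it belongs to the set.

FIRST(A) = {epsilon, g}
FIRST(S) = {epsilon, b, g}  (via A)
FIRST(D) = {epsilon, b, g}  (via Q b, S S b)
FIRST(Q) = {epsilon, b, g}  (via S D)

{epsilon, b, g}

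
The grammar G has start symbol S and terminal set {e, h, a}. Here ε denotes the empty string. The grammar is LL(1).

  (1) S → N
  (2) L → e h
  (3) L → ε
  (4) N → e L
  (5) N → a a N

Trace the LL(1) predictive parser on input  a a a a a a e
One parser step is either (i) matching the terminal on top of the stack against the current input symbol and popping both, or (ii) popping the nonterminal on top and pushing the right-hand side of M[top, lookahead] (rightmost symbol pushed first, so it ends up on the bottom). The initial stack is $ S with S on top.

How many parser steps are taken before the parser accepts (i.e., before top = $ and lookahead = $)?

step 1: stack=$ S  input=a a a a a a e $  — expand S → N
step 2: stack=$ N  input=a a a a a a e $  — expand N → a a N
step 3: stack=$ N a a  input=a a a a a a e $  — match a
step 4: stack=$ N a  input=a a a a a e $  — match a
step 5: stack=$ N  input=a a a a e $  — expand N → a a N
step 6: stack=$ N a a  input=a a a a e $  — match a
step 7: stack=$ N a  input=a a a e $  — match a
step 8: stack=$ N  input=a a e $  — expand N → a a N
step 9: stack=$ N a a  input=a a e $  — match a
step 10: stack=$ N a  input=a e $  — match a
step 11: stack=$ N  input=e $  — expand N → e L
step 12: stack=$ L e  input=e $  — match e
step 13: stack=$ L  input=$  — expand L → ε
Accept reached after 13 steps.

13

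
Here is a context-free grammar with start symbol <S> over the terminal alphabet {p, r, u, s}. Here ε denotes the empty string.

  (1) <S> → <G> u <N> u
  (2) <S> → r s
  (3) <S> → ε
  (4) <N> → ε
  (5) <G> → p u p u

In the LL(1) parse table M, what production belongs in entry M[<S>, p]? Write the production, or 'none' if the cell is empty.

<S> → <G> u <N> u

FIRST(<N>) = {ε}
FIRST(<G>) = {p}
FIRST(<S>) = {ε, p, r}  (via <G> u <N> u)
FOLLOW(<S>) includes $ since <S> is the start symbol.
FOLLOW(<S>): <S> appears on no right-hand side. Thus FOLLOW(<S>) = {$}.
For <S> → <G> u <N> u: FIRST(<G> u <N> u) = {p}, so it goes in M[<S>, t] for t ∈ {p}.
For <S> → r s: FIRST(r s) = {r}, so it goes in M[<S>, t] for t ∈ {r}.
For <S> → ε: FIRST(ε) = {ε}, so it goes in M[<S>, t] for t ∈ {}; since ε ∈ FIRST, also for every t ∈ FOLLOW(<S>) = {$}.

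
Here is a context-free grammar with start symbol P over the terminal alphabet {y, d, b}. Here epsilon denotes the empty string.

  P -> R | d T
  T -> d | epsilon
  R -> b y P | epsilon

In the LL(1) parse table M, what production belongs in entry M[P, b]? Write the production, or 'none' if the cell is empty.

P -> R

FIRST(T): from T->d we get {d}; from T->epsilon we get {epsilon}. So FIRST(T) = {epsilon, d}.
FIRST(R): from R->b y P we get {b}; from R->epsilon we get {epsilon}. So FIRST(R) = {epsilon, b}.
FIRST(P): from P->R we get {epsilon, b}; from P->d T we get {d}. So FIRST(P) = {epsilon, b, d}.
FOLLOW(P) includes $ since P is the start symbol.
FOLLOW(P): in R->b y P, the suffix after P is empty, so FOLLOW(P) ⊇ FOLLOW(R) = {$}. Thus FOLLOW(P) = {$}.
FOLLOW(R): in P->R, the suffix after R is empty, so FOLLOW(R) ⊇ FOLLOW(P) = {$}. Thus FOLLOW(R) = {$}.
For P -> R: FIRST(R) = {epsilon, b}, so it goes in M[P, t] for t ∈ {b}; since epsilon ∈ FIRST, also for every t ∈ FOLLOW(P) = {$}.
For P -> d T: FIRST(d T) = {d}, so it goes in M[P, t] for t ∈ {d}.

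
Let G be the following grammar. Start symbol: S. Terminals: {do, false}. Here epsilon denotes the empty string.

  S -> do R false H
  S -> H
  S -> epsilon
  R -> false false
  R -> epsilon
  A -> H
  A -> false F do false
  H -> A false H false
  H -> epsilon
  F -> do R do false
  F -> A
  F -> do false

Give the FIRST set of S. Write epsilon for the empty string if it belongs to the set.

FIRST(R) = {epsilon, false}
FIRST(S) = {epsilon, do, false}  (via H)
FIRST(A) = {epsilon, false}  (via H)
FIRST(H) = {epsilon, false}  (via A false H false)
FIRST(F) = {epsilon, do, false}  (via A)

{epsilon, do, false}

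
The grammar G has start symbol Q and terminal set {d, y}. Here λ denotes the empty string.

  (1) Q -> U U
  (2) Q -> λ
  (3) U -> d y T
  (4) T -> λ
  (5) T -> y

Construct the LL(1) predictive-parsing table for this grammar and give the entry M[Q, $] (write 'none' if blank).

FIRST(U) = {d}
FIRST(T) = {λ, y}
FIRST(Q) = {λ, d}  (via U U)
FOLLOW(Q) includes $ since Q is the start symbol.
FOLLOW(Q): Q appears on no right-hand side. Thus FOLLOW(Q) = {$}.
For Q -> U U: FIRST(U U) = {d}, so it goes in M[Q, t] for t ∈ {d}.
For Q -> λ: FIRST(λ) = {λ}, so it goes in M[Q, t] for t ∈ {}; since λ ∈ FIRST, also for every t ∈ FOLLOW(Q) = {$}.

Q -> λ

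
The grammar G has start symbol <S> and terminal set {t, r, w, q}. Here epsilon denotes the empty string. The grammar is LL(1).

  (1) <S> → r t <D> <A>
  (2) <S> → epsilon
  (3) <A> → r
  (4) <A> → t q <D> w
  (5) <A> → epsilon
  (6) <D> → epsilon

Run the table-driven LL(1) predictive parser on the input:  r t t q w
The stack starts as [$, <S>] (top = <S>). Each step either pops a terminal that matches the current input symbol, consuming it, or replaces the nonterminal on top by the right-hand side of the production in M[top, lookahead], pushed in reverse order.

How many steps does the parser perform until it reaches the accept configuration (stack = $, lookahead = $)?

step 1: stack=$ <S>  input=r t t q w $  — expand <S> → r t <D> <A>
step 2: stack=$ <A> <D> t r  input=r t t q w $  — match r
step 3: stack=$ <A> <D> t  input=t t q w $  — match t
step 4: stack=$ <A> <D>  input=t q w $  — expand <D> → epsilon
step 5: stack=$ <A>  input=t q w $  — expand <A> → t q <D> w
step 6: stack=$ w <D> q t  input=t q w $  — match t
step 7: stack=$ w <D> q  input=q w $  — match q
step 8: stack=$ w <D>  input=w $  — expand <D> → epsilon
step 9: stack=$ w  input=w $  — match w
Accept reached after 9 steps.

9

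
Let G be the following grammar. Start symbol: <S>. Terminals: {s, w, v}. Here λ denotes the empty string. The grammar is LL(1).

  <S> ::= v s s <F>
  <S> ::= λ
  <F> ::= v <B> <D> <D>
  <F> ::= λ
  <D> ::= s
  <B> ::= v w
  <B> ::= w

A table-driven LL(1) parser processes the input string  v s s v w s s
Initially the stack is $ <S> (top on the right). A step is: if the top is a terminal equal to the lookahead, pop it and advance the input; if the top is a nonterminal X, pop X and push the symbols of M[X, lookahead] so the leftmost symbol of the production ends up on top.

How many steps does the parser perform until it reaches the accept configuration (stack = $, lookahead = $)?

12

step 1: stack=$ <S>  input=v s s v w s s $  — expand <S> ::= v s s <F>
step 2: stack=$ <F> s s v  input=v s s v w s s $  — match v
step 3: stack=$ <F> s s  input=s s v w s s $  — match s
step 4: stack=$ <F> s  input=s v w s s $  — match s
step 5: stack=$ <F>  input=v w s s $  — expand <F> ::= v <B> <D> <D>
step 6: stack=$ <D> <D> <B> v  input=v w s s $  — match v
step 7: stack=$ <D> <D> <B>  input=w s s $  — expand <B> ::= w
step 8: stack=$ <D> <D> w  input=w s s $  — match w
step 9: stack=$ <D> <D>  input=s s $  — expand <D> ::= s
step 10: stack=$ <D> s  input=s s $  — match s
step 11: stack=$ <D>  input=s $  — expand <D> ::= s
step 12: stack=$ s  input=s $  — match s
Accept reached after 12 steps.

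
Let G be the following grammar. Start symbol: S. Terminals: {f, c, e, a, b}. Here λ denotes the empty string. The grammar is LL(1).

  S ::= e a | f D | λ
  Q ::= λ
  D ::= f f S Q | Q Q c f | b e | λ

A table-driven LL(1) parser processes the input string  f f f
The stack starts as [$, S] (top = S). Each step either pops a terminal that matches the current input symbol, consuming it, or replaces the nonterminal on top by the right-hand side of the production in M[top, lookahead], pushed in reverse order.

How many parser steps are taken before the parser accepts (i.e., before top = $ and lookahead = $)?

7

     Stack      Input    Action
  1  $ S        f f f $  expand S ::= f D
  2  $ D f      f f f $  match f
  3  $ D        f f $    expand D ::= f f S Q
  4  $ Q S f f  f f $    match f
  5  $ Q S f    f $      match f
  6  $ Q S      $        expand S ::= λ
  7  $ Q        $        expand Q ::= λ
Accept reached after 7 steps.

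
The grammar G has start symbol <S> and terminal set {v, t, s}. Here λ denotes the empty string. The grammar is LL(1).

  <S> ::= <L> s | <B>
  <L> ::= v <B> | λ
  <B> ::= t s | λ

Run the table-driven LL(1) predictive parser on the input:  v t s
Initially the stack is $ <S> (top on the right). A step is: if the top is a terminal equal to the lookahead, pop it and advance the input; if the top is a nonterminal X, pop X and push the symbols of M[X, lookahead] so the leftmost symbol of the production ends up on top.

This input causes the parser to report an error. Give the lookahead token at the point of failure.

$

step 1: stack=$ <S>  input=v t s $  — expand <S> ::= <L> s
step 2: stack=$ s <L>  input=v t s $  — expand <L> ::= v <B>
step 3: stack=$ s <B> v  input=v t s $  — match v
step 4: stack=$ s <B>  input=t s $  — expand <B> ::= t s
step 5: stack=$ s s t  input=t s $  — match t
step 6: stack=$ s s  input=s $  — match s
step 7: stack=$ s  input=$  — error: top is terminal s but lookahead is $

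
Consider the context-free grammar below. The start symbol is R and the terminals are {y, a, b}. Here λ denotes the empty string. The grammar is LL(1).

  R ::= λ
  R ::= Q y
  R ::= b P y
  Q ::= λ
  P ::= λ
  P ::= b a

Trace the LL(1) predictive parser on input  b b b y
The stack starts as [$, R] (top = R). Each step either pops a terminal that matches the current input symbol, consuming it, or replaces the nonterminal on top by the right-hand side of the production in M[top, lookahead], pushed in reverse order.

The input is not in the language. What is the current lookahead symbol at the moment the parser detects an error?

b

step 1: stack=$ R  input=b b b y $  — expand R ::= b P y
step 2: stack=$ y P b  input=b b b y $  — match b
step 3: stack=$ y P  input=b b y $  — expand P ::= b a
step 4: stack=$ y a b  input=b b y $  — match b
step 5: stack=$ y a  input=b y $  — error: top is terminal a but lookahead is b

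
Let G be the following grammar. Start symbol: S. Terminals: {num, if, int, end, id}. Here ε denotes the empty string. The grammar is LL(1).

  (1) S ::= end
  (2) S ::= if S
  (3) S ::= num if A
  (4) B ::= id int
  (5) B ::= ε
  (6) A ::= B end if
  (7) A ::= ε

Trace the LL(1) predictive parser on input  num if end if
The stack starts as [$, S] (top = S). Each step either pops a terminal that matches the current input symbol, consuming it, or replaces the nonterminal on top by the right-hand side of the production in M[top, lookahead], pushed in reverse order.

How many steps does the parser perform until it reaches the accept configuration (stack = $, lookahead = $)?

     Stack       Input            Action
  1  $ S         num if end if $  expand S ::= num if A
  2  $ A if num  num if end if $  match num
  3  $ A if      if end if $      match if
  4  $ A         end if $         expand A ::= B end if
  5  $ if end B  end if $         expand B ::= ε
  6  $ if end    end if $         match end
  7  $ if        if $             match if
Accept reached after 7 steps.

7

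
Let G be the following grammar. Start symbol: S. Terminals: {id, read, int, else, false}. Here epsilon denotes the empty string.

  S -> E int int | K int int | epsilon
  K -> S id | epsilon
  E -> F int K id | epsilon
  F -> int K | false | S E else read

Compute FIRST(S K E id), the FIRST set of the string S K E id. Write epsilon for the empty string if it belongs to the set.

FIRST(S): from S->E int int we get {else, false, id, int}; from S->K int int we get {else, false, id, int}; from S->epsilon we get {epsilon}. So FIRST(S) = {epsilon, else, false, id, int}.
FIRST(K): from K->S id we get {else, false, id, int}; from K->epsilon we get {epsilon}. So FIRST(K) = {epsilon, else, false, id, int}.
FIRST(E): from E->F int K id we get {else, false, id, int}; from E->epsilon we get {epsilon}. So FIRST(E) = {epsilon, else, false, id, int}.
FIRST(F): from F->int K we get {int}; from F->false we get {false}; from F->S E else read we get {else, false, id, int}. So FIRST(F) = {else, false, id, int}.
FIRST(S K E id): take FIRST of each symbol in turn, carrying on past any symbol whose FIRST contains epsilon; result {else, false, id, int}.

{else, false, id, int}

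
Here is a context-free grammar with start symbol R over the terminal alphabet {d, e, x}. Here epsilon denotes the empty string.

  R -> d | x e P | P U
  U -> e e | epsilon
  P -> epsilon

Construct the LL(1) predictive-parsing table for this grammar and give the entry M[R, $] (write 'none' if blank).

FIRST(U): from U->e e we get {e}; from U->epsilon we get {epsilon}. So FIRST(U) = {epsilon, e}.
FIRST(P): from P->epsilon we get {epsilon}. So FIRST(P) = {epsilon}.
FIRST(R): from R->d we get {d}; from R->x e P we get {x}; from R->P U we get {epsilon, e}. So FIRST(R) = {epsilon, d, e, x}.
FOLLOW(R) includes $ since R is the start symbol.
FOLLOW(R): R appears on no right-hand side. Thus FOLLOW(R) = {$}.
For R -> d: FIRST(d) = {d}, so it goes in M[R, t] for t ∈ {d}.
For R -> x e P: FIRST(x e P) = {x}, so it goes in M[R, t] for t ∈ {x}.
For R -> P U: FIRST(P U) = {epsilon, e}, so it goes in M[R, t] for t ∈ {e}; since epsilon ∈ FIRST, also for every t ∈ FOLLOW(R) = {$}.

R -> P U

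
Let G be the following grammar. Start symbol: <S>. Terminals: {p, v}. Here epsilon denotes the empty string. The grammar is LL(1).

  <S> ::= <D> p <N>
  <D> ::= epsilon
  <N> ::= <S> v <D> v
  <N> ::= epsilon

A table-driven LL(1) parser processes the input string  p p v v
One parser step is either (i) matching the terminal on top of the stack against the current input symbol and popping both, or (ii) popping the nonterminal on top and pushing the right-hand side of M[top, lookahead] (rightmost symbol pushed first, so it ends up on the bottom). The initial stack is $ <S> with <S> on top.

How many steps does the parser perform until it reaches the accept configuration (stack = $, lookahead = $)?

step 1: stack=$ <S>  input=p p v v $  — expand <S> ::= <D> p <N>
step 2: stack=$ <N> p <D>  input=p p v v $  — expand <D> ::= epsilon
step 3: stack=$ <N> p  input=p p v v $  — match p
step 4: stack=$ <N>  input=p v v $  — expand <N> ::= <S> v <D> v
step 5: stack=$ v <D> v <S>  input=p v v $  — expand <S> ::= <D> p <N>
step 6: stack=$ v <D> v <N> p <D>  input=p v v $  — expand <D> ::= epsilon
step 7: stack=$ v <D> v <N> p  input=p v v $  — match p
step 8: stack=$ v <D> v <N>  input=v v $  — expand <N> ::= epsilon
step 9: stack=$ v <D> v  input=v v $  — match v
step 10: stack=$ v <D>  input=v $  — expand <D> ::= epsilon
step 11: stack=$ v  input=v $  — match v
Accept reached after 11 steps.

11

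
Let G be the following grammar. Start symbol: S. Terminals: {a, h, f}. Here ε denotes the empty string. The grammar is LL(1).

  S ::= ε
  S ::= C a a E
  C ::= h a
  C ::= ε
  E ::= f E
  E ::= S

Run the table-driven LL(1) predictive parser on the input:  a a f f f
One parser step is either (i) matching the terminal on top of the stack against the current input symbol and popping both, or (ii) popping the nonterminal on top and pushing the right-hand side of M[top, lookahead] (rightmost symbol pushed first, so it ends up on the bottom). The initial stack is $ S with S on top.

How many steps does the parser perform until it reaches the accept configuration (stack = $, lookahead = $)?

12

step 1: stack=$ S  input=a a f f f $  — expand S ::= C a a E
step 2: stack=$ E a a C  input=a a f f f $  — expand C ::= ε
step 3: stack=$ E a a  input=a a f f f $  — match a
step 4: stack=$ E a  input=a f f f $  — match a
step 5: stack=$ E  input=f f f $  — expand E ::= f E
step 6: stack=$ E f  input=f f f $  — match f
step 7: stack=$ E  input=f f $  — expand E ::= f E
step 8: stack=$ E f  input=f f $  — match f
step 9: stack=$ E  input=f $  — expand E ::= f E
step 10: stack=$ E f  input=f $  — match f
step 11: stack=$ E  input=$  — expand E ::= S
step 12: stack=$ S  input=$  — expand S ::= ε
Accept reached after 12 steps.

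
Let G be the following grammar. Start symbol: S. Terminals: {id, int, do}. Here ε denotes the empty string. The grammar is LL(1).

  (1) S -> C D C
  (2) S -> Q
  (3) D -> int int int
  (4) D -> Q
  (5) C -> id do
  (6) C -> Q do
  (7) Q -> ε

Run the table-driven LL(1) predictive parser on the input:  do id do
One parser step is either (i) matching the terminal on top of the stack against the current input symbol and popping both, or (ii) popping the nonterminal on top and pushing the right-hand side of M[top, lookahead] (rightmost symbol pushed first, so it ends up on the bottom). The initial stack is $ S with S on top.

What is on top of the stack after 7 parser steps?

     Stack       Input       Action
  1  $ S         do id do $  expand S -> C D C
  2  $ C D C     do id do $  expand C -> Q do
  3  $ C D do Q  do id do $  expand Q -> ε
  4  $ C D do    do id do $  match do
  5  $ C D       id do $     expand D -> Q
  6  $ C Q       id do $     expand Q -> ε
  7  $ C         id do $     expand C -> id do
Stack after step 7: $ do id (top = id).

id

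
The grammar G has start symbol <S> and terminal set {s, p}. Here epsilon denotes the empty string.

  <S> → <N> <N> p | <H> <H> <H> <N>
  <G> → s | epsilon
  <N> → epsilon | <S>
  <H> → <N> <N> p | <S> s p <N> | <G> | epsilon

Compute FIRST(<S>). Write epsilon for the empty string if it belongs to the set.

FIRST(<G>): from <G>→s we get {s}; from <G>→epsilon we get {epsilon}. So FIRST(<G>) = {epsilon, s}.
FIRST(<S>): from <S>→<N> <N> p we get {p, s}; from <S>→<H> <H> <H> <N> we get {epsilon, p, s}. So FIRST(<S>) = {epsilon, p, s}.
FIRST(<N>): from <N>→epsilon we get {epsilon}; from <N>→<S> we get {epsilon, p, s}. So FIRST(<N>) = {epsilon, p, s}.
FIRST(<H>): from <H>→<N> <N> p we get {p, s}; from <H>→<S> s p <N> we get {p, s}; from <H>→<G> we get {epsilon, s}; from <H>→epsilon we get {epsilon}. So FIRST(<H>) = {epsilon, p, s}.

{epsilon, p, s}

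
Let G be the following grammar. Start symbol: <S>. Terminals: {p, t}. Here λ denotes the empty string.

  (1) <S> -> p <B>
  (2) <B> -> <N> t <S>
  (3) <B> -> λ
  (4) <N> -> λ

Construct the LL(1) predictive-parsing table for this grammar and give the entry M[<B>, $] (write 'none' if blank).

FIRST(<S>) = {p}
FIRST(<N>) = {λ}
FIRST(<B>) = {λ, t}  (via <N> t <S>)
FOLLOW(<S>) includes $ since <S> is the start symbol.
FOLLOW(<S>): in <B>-><N> t <S>, the suffix after <S> is empty, so FOLLOW(<S>) ⊇ FOLLOW(<B>) = {$}. Thus FOLLOW(<S>) = {$}.
FOLLOW(<B>): in <S>->p <B>, the suffix after <B> is empty, so FOLLOW(<B>) ⊇ FOLLOW(<S>) = {$}. Thus FOLLOW(<B>) = {$}.
For <B> -> <N> t <S>: FIRST(<N> t <S>) = {t}, so it goes in M[<B>, t] for t ∈ {t}.
For <B> -> λ: FIRST(λ) = {λ}, so it goes in M[<B>, t] for t ∈ {}; since λ ∈ FIRST, also for every t ∈ FOLLOW(<B>) = {$}.

<B> -> λ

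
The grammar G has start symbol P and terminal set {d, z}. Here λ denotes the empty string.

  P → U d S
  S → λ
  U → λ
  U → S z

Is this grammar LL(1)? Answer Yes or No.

Yes

FIRST(P) = {d, z}
FIRST(S) = {λ}
FIRST(U) = {λ, z}
FOLLOW(P) = {$}
FOLLOW(S) = {$, z}
FOLLOW(U) = {d}
Each cell of M receives at most one production.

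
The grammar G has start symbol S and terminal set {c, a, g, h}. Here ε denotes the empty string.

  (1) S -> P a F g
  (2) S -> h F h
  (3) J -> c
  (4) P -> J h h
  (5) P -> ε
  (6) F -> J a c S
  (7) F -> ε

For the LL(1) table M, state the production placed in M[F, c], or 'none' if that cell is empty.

FIRST(J): from J->c we get {c}. So FIRST(J) = {c}.
FIRST(P): from P->J h h we get {c}; from P->ε we get {ε}. So FIRST(P) = {ε, c}.
FIRST(F): from F->J a c S we get {c}; from F->ε we get {ε}. So FIRST(F) = {ε, c}.
FIRST(S): from S->P a F g we get {a, c}; from S->h F h we get {h}. So FIRST(S) = {a, c, h}.
FOLLOW(S) includes $ since S is the start symbol.
FOLLOW(F): in S->P a F g, F is followed by g with FIRST {g}; in S->h F h, F is followed by h with FIRST {h}. Thus FOLLOW(F) = {g, h}.
For F -> J a c S: FIRST(J a c S) = {c}, so it goes in M[F, t] for t ∈ {c}.
For F -> ε: FIRST(ε) = {ε}, so it goes in M[F, t] for t ∈ {}; since ε ∈ FIRST, also for every t ∈ FOLLOW(F) = {g, h}.

F -> J a c S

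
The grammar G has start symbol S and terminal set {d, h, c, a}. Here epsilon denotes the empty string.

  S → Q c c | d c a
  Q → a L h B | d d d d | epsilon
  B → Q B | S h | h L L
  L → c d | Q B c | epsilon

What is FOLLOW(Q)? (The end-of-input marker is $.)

FIRST(Q) = {epsilon, a, d}
FIRST(S) = {a, c, d}  (via Q c c)
FIRST(B) = {a, c, d, h}  (via Q B, S h)
FIRST(L) = {epsilon, a, c, d, h}  (via Q B c)
FOLLOW(S) includes $ since S is the start symbol.
FOLLOW(S): in B→S h, S is followed by h with FIRST {h}. Thus FOLLOW(S) = {$, h}.
FOLLOW(Q): in S→Q c c, Q is followed by c c with FIRST {c}; in B→Q B, Q is followed by B with FIRST {a, c, d, h}; in L→Q B c, Q is followed by B c with FIRST {a, c, d, h}. Thus FOLLOW(Q) = {a, c, d, h}.
FOLLOW(B): in Q→a L h B, the suffix after B is empty, so FOLLOW(B) ⊇ FOLLOW(Q) = {a, c, d, h}; in B→Q B, the suffix after B is empty (adds nothing new); in L→Q B c, B is followed by c with FIRST {c}. Thus FOLLOW(B) = {a, c, d, h}.
FOLLOW(L): in Q→a L h B, L is followed by h B with FIRST {h}; in B→h L L (occurrence 1), L is followed by L with FIRST {epsilon, a, c, d, h}; in B→h L L (occurrence 1), the suffix after L is nullable, so FOLLOW(L) ⊇ FOLLOW(B) = {a, c, d, h}; in B→h L L (occurrence 2), the suffix after L is empty, so FOLLOW(L) ⊇ FOLLOW(B) = {a, c, d, h}. Thus FOLLOW(L) = {a, c, d, h}.

{a, c, d, h}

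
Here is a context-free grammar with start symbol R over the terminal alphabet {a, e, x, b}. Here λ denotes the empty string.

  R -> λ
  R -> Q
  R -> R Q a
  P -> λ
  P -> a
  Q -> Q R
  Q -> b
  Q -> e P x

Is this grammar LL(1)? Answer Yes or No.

No

FIRST(R) = {λ, b, e}
FIRST(P) = {λ, a}
FIRST(Q) = {b, e}
FOLLOW(R) = {$, a, b, e}
FOLLOW(P) = {x}
FOLLOW(Q) = {$, a, b, e}
Cell M[Q, b] receives both Q -> Q R and Q -> b — the grammar is not LL(1).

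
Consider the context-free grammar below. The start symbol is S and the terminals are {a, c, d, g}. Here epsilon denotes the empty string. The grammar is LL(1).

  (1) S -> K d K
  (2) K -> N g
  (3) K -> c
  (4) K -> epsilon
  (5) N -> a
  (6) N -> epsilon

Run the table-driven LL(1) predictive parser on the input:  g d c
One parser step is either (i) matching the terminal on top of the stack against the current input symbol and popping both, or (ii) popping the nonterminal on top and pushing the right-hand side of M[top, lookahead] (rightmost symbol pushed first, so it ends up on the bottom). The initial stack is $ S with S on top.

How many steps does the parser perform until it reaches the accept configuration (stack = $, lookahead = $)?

     Stack      Input    Action
  1  $ S        g d c $  expand S -> K d K
  2  $ K d K    g d c $  expand K -> N g
  3  $ K d g N  g d c $  expand N -> epsilon
  4  $ K d g    g d c $  match g
  5  $ K d      d c $    match d
  6  $ K        c $      expand K -> c
  7  $ c        c $      match c
Accept reached after 7 steps.

7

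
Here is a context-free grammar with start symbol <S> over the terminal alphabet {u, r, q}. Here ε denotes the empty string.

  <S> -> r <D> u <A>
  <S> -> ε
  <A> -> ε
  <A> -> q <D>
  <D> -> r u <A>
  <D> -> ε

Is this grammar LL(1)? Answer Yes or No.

Yes

FIRST(<S>) = {ε, r}
FIRST(<A>) = {ε, q}
FIRST(<D>) = {ε, r}
FOLLOW(<S>) = {$}
FOLLOW(<A>) = {$, u}
FOLLOW(<D>) = {$, u}
Each cell of M receives at most one production.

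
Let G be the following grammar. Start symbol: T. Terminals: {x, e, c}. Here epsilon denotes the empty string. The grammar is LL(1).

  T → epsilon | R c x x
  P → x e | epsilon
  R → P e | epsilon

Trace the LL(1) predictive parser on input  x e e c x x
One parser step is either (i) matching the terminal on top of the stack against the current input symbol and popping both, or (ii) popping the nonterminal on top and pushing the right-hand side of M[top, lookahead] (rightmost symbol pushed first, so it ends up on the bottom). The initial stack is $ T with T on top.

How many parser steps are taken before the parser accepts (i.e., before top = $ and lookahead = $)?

     Stack          Input          Action
  1  $ T            x e e c x x $  expand T → R c x x
  2  $ x x c R      x e e c x x $  expand R → P e
  3  $ x x c e P    x e e c x x $  expand P → x e
  4  $ x x c e e x  x e e c x x $  match x
  5  $ x x c e e    e e c x x $    match e
  6  $ x x c e      e c x x $      match e
  7  $ x x c        c x x $        match c
  8  $ x x          x x $          match x
  9  $ x            x $            match x
Accept reached after 9 steps.

9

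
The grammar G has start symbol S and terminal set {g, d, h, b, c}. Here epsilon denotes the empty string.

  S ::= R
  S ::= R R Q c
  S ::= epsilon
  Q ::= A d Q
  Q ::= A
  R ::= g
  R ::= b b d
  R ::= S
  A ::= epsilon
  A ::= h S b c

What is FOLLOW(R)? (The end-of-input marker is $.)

{$, b, c, d, g, h}

FIRST(A): from A::=epsilon we get {epsilon}; from A::=h S b c we get {h}. So FIRST(A) = {epsilon, h}.
FIRST(Q): from Q::=A d Q we get {d, h}; from Q::=A we get {epsilon, h}. So FIRST(Q) = {epsilon, d, h}.
FIRST(S): from S::=R we get {epsilon, b, c, d, g, h}; from S::=R R Q c we get {b, c, d, g, h}; from S::=epsilon we get {epsilon}. So FIRST(S) = {epsilon, b, c, d, g, h}.
FIRST(R): from R::=g we get {g}; from R::=b b d we get {b}; from R::=S we get {epsilon, b, c, d, g, h}. So FIRST(R) = {epsilon, b, c, d, g, h}.
FOLLOW(S) includes $ since S is the start symbol.
FOLLOW(Q): in S::=R R Q c, Q is followed by c with FIRST {c}; in Q::=A d Q, the suffix after Q is empty (adds nothing new). Thus FOLLOW(Q) = {c}.
FOLLOW(A): in Q::=A d Q, A is followed by d Q with FIRST {d}; in Q::=A, the suffix after A is empty, so FOLLOW(A) ⊇ FOLLOW(Q) = {c}. Thus FOLLOW(A) = {c, d}.
FOLLOW(S): in R::=S, the suffix after S is empty, so FOLLOW(S) ⊇ FOLLOW(R) = {$, b, c, d, g, h}; in A::=h S b c, S is followed by b c with FIRST {b}. Thus FOLLOW(S) = {$, b, c, d, g, h}.
FOLLOW(R): in S::=R, the suffix after R is empty, so FOLLOW(R) ⊇ FOLLOW(S) = {$, b, c, d, g, h}; in S::=R R Q c (occurrence 1), R is followed by R Q c with FIRST {b, c, d, g, h}; in S::=R R Q c (occurrence 2), R is followed by Q c with FIRST {c, d, h}. Thus FOLLOW(R) = {$, b, c, d, g, h}.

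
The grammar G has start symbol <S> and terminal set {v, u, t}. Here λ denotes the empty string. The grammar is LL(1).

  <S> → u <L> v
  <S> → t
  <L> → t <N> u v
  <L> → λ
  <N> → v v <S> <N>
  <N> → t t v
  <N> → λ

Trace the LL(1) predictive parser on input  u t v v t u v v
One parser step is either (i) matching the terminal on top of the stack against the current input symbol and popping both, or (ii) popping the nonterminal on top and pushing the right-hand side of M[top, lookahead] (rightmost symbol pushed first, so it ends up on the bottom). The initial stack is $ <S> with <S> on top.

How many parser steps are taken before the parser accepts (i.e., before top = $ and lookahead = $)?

      Stack                Input              Action
   1  $ <S>                u t v v t u v v $  expand <S> → u <L> v
   2  $ v <L> u            u t v v t u v v $  match u
   3  $ v <L>              t v v t u v v $    expand <L> → t <N> u v
   4  $ v v u <N> t        t v v t u v v $    match t
   5  $ v v u <N>          v v t u v v $      expand <N> → v v <S> <N>
   6  $ v v u <N> <S> v v  v v t u v v $      match v
   7  $ v v u <N> <S> v    v t u v v $        match v
   8  $ v v u <N> <S>      t u v v $          expand <S> → t
   9  $ v v u <N> t        t u v v $          match t
  10  $ v v u <N>          u v v $            expand <N> → λ
  11  $ v v u              u v v $            match u
  12  $ v v                v v $              match v
  13  $ v                  v $                match v
Accept reached after 13 steps.

13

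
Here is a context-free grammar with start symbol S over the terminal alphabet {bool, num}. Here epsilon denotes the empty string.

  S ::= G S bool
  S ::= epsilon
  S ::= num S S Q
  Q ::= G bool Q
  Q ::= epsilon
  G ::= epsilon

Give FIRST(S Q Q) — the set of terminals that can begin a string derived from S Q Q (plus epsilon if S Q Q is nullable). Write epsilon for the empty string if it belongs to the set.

{epsilon, bool, num}

FIRST(G) = {epsilon}
FIRST(S) = {epsilon, bool, num}  (via G S bool)
FIRST(Q) = {epsilon, bool}  (via G bool Q)
FIRST(S Q Q): take FIRST of each symbol in turn, carrying on past any symbol whose FIRST contains epsilon; result {epsilon, bool, num}.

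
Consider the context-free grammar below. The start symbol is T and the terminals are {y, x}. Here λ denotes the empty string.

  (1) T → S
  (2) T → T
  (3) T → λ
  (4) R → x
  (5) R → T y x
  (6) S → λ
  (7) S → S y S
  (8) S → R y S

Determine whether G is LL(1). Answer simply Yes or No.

FIRST(T) = {λ, x, y}
FIRST(R) = {x, y}
FIRST(S) = {λ, x, y}
FOLLOW(T) = {$, y}
FOLLOW(R) = {y}
FOLLOW(S) = {$, y}
Cell M[R, x] receives both R → x and R → T y x — the grammar is not LL(1).

No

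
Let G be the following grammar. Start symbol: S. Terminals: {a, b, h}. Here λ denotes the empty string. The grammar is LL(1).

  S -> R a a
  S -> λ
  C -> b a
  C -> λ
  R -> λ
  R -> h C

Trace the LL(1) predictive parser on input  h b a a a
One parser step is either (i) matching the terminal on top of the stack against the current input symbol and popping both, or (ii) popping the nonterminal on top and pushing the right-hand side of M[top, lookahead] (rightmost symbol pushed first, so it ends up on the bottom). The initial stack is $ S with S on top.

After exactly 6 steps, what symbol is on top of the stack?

a

step 1: stack=$ S  input=h b a a a $  — expand S -> R a a
step 2: stack=$ a a R  input=h b a a a $  — expand R -> h C
step 3: stack=$ a a C h  input=h b a a a $  — match h
step 4: stack=$ a a C  input=b a a a $  — expand C -> b a
step 5: stack=$ a a a b  input=b a a a $  — match b
step 6: stack=$ a a a  input=a a a $  — match a
Stack after step 6: $ a a (top = a).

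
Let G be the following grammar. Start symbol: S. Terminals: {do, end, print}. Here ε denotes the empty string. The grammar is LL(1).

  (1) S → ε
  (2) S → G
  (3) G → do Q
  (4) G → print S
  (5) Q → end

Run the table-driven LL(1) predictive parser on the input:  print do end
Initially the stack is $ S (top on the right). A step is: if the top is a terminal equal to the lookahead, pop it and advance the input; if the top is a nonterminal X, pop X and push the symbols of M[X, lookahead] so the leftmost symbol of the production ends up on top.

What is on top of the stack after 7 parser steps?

end

     Stack      Input           Action
  1  $ S        print do end $  expand S → G
  2  $ G        print do end $  expand G → print S
  3  $ S print  print do end $  match print
  4  $ S        do end $        expand S → G
  5  $ G        do end $        expand G → do Q
  6  $ Q do     do end $        match do
  7  $ Q        end $           expand Q → end
Stack after step 7: $ end (top = end).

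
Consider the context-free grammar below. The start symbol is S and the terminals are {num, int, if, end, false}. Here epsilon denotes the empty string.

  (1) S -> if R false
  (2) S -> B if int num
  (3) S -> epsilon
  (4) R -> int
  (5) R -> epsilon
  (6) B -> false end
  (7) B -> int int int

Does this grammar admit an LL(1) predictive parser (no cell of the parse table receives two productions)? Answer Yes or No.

Yes

FIRST(S) = {epsilon, false, if, int}
FIRST(R) = {epsilon, int}
FIRST(B) = {false, int}
FOLLOW(S) = {$}
FOLLOW(R) = {false}
FOLLOW(B) = {if}
Each cell of M receives at most one production.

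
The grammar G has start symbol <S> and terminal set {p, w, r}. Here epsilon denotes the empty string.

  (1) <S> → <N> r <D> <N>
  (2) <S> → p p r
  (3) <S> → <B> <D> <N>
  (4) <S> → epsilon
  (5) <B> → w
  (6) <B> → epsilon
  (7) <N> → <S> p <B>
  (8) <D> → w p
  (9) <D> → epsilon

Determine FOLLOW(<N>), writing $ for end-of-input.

{$, p, r}

FIRST(<B>) = {epsilon, w}
FIRST(<D>) = {epsilon, w}
FIRST(<S>) = {epsilon, p, w}  (via <N> r <D> <N>, <B> <D> <N>)
FIRST(<N>) = {p, w}  (via <S> p <B>)
FOLLOW(<S>) includes $ since <S> is the start symbol.
FOLLOW(<S>): in <N>→<S> p <B>, <S> is followed by p <B> with FIRST {p}. Thus FOLLOW(<S>) = {$, p}.
FOLLOW(<N>): in <S>→<N> r <D> <N> (occurrence 1), <N> is followed by r <D> <N> with FIRST {r}; in <S>→<N> r <D> <N> (occurrence 2), the suffix after <N> is empty, so FOLLOW(<N>) ⊇ FOLLOW(<S>) = {$, p}; in <S>→<B> <D> <N>, the suffix after <N> is empty, so FOLLOW(<N>) ⊇ FOLLOW(<S>) = {$, p}. Thus FOLLOW(<N>) = {$, p, r}.
FOLLOW(<B>): in <S>→<B> <D> <N>, <B> is followed by <D> <N> with FIRST {p, w}; in <N>→<S> p <B>, the suffix after <B> is empty, so FOLLOW(<B>) ⊇ FOLLOW(<N>) = {$, p, r}. Thus FOLLOW(<B>) = {$, p, r, w}.
FOLLOW(<D>): in <S>→<N> r <D> <N>, <D> is followed by <N> with FIRST {p, w}; in <S>→<B> <D> <N>, <D> is followed by <N> with FIRST {p, w}. Thus FOLLOW(<D>) = {p, w}.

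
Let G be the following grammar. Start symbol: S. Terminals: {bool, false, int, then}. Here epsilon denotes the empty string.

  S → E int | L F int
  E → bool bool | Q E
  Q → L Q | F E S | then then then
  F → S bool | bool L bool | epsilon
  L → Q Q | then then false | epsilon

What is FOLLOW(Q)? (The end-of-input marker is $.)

{bool, int, then}

FIRST(S): from S→E int we get {bool, int, then}; from S→L F int we get {bool, int, then}. So FIRST(S) = {bool, int, then}.
FIRST(F): from F→S bool we get {bool, int, then}; from F→bool L bool we get {bool}; from F→epsilon we get {epsilon}. So FIRST(F) = {epsilon, bool, int, then}.
FIRST(E): from E→bool bool we get {bool}; from E→Q E we get {bool, int, then}. So FIRST(E) = {bool, int, then}.
FIRST(Q): from Q→L Q we get {bool, int, then}; from Q→F E S we get {bool, int, then}; from Q→then then then we get {then}. So FIRST(Q) = {bool, int, then}.
FIRST(L): from L→Q Q we get {bool, int, then}; from L→then then false we get {then}; from L→epsilon we get {epsilon}. So FIRST(L) = {epsilon, bool, int, then}.
FOLLOW(S) includes $ since S is the start symbol.
FOLLOW(E): in S→E int, E is followed by int with FIRST {int}; in E→Q E, the suffix after E is empty (adds nothing new); in Q→F E S, E is followed by S with FIRST {bool, int, then}. Thus FOLLOW(E) = {bool, int, then}.
FOLLOW(F): in S→L F int, F is followed by int with FIRST {int}; in Q→F E S, F is followed by E S with FIRST {bool, int, then}. Thus FOLLOW(F) = {bool, int, then}.
FOLLOW(L): in S→L F int, L is followed by F int with FIRST {bool, int, then}; in Q→L Q, L is followed by Q with FIRST {bool, int, then}; in F→bool L bool, L is followed by bool with FIRST {bool}. Thus FOLLOW(L) = {bool, int, then}.
FOLLOW(Q): in E→Q E, Q is followed by E with FIRST {bool, int, then}; in Q→L Q, the suffix after Q is empty (adds nothing new); in L→Q Q (occurrence 1), Q is followed by Q with FIRST {bool, int, then}; in L→Q Q (occurrence 2), the suffix after Q is empty, so FOLLOW(Q) ⊇ FOLLOW(L) = {bool, int, then}. Thus FOLLOW(Q) = {bool, int, then}.
FOLLOW(S): in Q→F E S, the suffix after S is empty, so FOLLOW(S) ⊇ FOLLOW(Q) = {bool, int, then}; in F→S bool, S is followed by bool with FIRST {bool}. Thus FOLLOW(S) = {$, bool, int, then}.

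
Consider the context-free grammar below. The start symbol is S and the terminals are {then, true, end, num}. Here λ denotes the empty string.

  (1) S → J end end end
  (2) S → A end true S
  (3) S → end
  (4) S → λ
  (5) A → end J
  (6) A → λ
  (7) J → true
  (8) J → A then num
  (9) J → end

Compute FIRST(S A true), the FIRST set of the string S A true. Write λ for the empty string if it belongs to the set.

FIRST(A) = {λ, end}
FIRST(J) = {end, then, true}  (via A then num)
FIRST(S) = {λ, end, then, true}  (via J end end end, A end true S)
FIRST(S A true): take FIRST of each symbol in turn, carrying on past any symbol whose FIRST contains λ; result {end, then, true}.

{end, then, true}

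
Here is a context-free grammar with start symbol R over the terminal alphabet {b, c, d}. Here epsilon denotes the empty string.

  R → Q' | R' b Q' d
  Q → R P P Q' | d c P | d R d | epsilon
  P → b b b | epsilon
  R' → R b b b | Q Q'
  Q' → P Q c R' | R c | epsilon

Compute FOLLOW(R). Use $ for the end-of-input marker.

FIRST(P): from P→b b b we get {b}; from P→epsilon we get {epsilon}. So FIRST(P) = {epsilon, b}.
FIRST(R): from R→Q' we get {epsilon, b, c, d}; from R→R' b Q' d we get {b, c, d}. So FIRST(R) = {epsilon, b, c, d}.
FIRST(Q): from Q→R P P Q' we get {epsilon, b, c, d}; from Q→d c P we get {d}; from Q→d R d we get {d}; from Q→epsilon we get {epsilon}. So FIRST(Q) = {epsilon, b, c, d}.
FIRST(Q'): from Q'→P Q c R' we get {b, c, d}; from Q'→R c we get {b, c, d}; from Q'→epsilon we get {epsilon}. So FIRST(Q') = {epsilon, b, c, d}.
FIRST(R'): from R'→R b b b we get {b, c, d}; from R'→Q Q' we get {epsilon, b, c, d}. So FIRST(R') = {epsilon, b, c, d}.
FOLLOW(R) includes $ since R is the start symbol.
FOLLOW(R): in Q→R P P Q', R is followed by P P Q' with FIRST {epsilon, b, c, d}; in Q→R P P Q', the suffix after R is nullable, so FOLLOW(R) ⊇ FOLLOW(Q) = {$, b, c, d}; in Q→d R d, R is followed by d with FIRST {d}; in R'→R b b b, R is followed by b b b with FIRST {b}; in Q'→R c, R is followed by c with FIRST {c}. Thus FOLLOW(R) = {$, b, c, d}.
FOLLOW(Q): in R'→Q Q', Q is followed by Q' with FIRST {epsilon, b, c, d}; in R'→Q Q', the suffix after Q is nullable, so FOLLOW(Q) ⊇ FOLLOW(R') = {$, b, c, d}; in Q'→P Q c R', Q is followed by c R' with FIRST {c}. Thus FOLLOW(Q) = {$, b, c, d}.
FOLLOW(P): in Q→R P P Q' (occurrence 1), P is followed by P Q' with FIRST {epsilon, b, c, d}; in Q→R P P Q' (occurrence 1), the suffix after P is nullable, so FOLLOW(P) ⊇ FOLLOW(Q) = {$, b, c, d}; in Q→R P P Q' (occurrence 2), P is followed by Q' with FIRST {epsilon, b, c, d}; in Q→R P P Q' (occurrence 2), the suffix after P is nullable, so FOLLOW(P) ⊇ FOLLOW(Q) = {$, b, c, d}; in Q→d c P, the suffix after P is empty, so FOLLOW(P) ⊇ FOLLOW(Q) = {$, b, c, d}; in Q'→P Q c R', P is followed by Q c R' with FIRST {b, c, d}. Thus FOLLOW(P) = {$, b, c, d}.
FOLLOW(R'): in R→R' b Q' d, R' is followed by b Q' d with FIRST {b}; in Q'→P Q c R', the suffix after R' is empty, so FOLLOW(R') ⊇ FOLLOW(Q') = {$, b, c, d}. Thus FOLLOW(R') = {$, b, c, d}.
FOLLOW(Q'): in R→Q', the suffix after Q' is empty, so FOLLOW(Q') ⊇ FOLLOW(R) = {$, b, c, d}; in R→R' b Q' d, Q' is followed by d with FIRST {d}; in Q→R P P Q', the suffix after Q' is empty, so FOLLOW(Q') ⊇ FOLLOW(Q) = {$, b, c, d}; in R'→Q Q', the suffix after Q' is empty, so FOLLOW(Q') ⊇ FOLLOW(R') = {$, b, c, d}. Thus FOLLOW(Q') = {$, b, c, d}.

{$, b, c, d}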